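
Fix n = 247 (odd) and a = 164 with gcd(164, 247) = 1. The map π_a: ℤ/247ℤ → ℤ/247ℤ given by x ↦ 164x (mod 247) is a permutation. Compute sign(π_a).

+1

Start at x=220: 220 → 18 → 235 → 8 → 77 → 31 → 144 → … (one orbit).
π_164 has 25 disjoint cycles with lengths [12, 12, 12, 12, 12, 12, 12, 12, 12, 12, 12, 12, 12, 12, 12, 12, 12, 12, 6, 6, 6, 4, 4, 4, 1] on {0,…,246}.
n − c = 247 − 25 = 222; sign = (−1)^222 = +1.
The Jacobi symbol (164|247) = +1 (Zolotarev) agrees.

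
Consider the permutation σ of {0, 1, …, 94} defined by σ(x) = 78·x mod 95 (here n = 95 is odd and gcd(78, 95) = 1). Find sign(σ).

+1

Start at x=11: 11 → 3 → 44 → 12 → 81 → 48 → 39 → … (one orbit).
Decompose π into cycles: lengths [36, 36, 18, 4, 1] (5 cycles, including the fixed point 0).
Σ(ℓ_i−1) = 95−5 = 90; sign = (−1)^90 = +1.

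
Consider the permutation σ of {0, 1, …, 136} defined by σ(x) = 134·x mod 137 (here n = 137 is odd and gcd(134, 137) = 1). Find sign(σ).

Trace 16: π^k(16) = [16, 89, 7, 116, 63, 85, 19] for k=0..6.
The orbit structure of x ↦ 134x mod 137: 2 orbits of sizes [136, 1].
With 2 cycles on 137 points, sign = (−1)^{137−2} = -1.
Zolotarev: (134|137) = -1, matching the cycle-count sign.

-1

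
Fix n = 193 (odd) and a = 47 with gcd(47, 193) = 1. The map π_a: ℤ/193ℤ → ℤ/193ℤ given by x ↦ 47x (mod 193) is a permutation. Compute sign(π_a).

-1

Trace 96: π^k(96) = [96, 73, 150, 102, 162, 87, 36] for k=0..6.
Cycle type of π: 192 + 1; total 2 cycles.
With 2 cycles on 193 points, sign = (−1)^{193−2} = -1.
Via Zolotarev, sign(π_{47}) = (47|193) = -1.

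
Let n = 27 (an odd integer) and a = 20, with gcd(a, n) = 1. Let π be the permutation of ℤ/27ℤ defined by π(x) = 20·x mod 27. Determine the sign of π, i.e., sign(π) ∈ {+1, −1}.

Start at x=23: 23 → 1 → 20 → 22 → 8 → 25 → 14 → … (one orbit).
The orbit structure of x ↦ 20x mod 27: 4 orbits of sizes [18, 6, 2, 1].
4 cycles on 27: each ℓ→(−1)^(ℓ−1), product (−1)^23 = -1.

-1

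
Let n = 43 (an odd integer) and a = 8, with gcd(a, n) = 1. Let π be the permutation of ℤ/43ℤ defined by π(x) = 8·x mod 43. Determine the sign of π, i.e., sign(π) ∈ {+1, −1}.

-1

Trace 4: π^k(4) = [4, 32, 41, 27, 1, 8, 21] for k=0..6.
4 cycles of lengths [14, 14, 14, 1].
Σ(ℓ_i−1) = 43−4 = 39; sign = (−1)^39 = -1.
Check: (8/43) = -1 by Zolotarev.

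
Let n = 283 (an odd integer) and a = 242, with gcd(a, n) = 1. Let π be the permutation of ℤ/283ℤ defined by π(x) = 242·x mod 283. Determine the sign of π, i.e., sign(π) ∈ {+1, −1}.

-1

Trace 198: π^k(198) = [198, 89, 30, 185, 56, 251, 180] for k=0..6.
Cycle lengths of π_242 on ℤ/283ℤ: [282, 1]; 2 cycles in total.
Σ(ℓ_i−1) = 283−2 = 281; sign = (−1)^281 = -1.
Check: (242/283) = -1 by Zolotarev.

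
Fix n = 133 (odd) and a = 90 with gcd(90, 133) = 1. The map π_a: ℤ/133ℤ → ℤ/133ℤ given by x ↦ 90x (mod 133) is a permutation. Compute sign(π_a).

Orbit of 64 under x↦90x: [64, 41, 99, 132, 43, 13, 106]… (length divides ord_133(90)).
11 cycles of lengths [18, 18, 18, 18, 18, 18, 18, 2, 2, 2, 1].
11 cycles on 133: each ℓ→(−1)^(ℓ−1), product (−1)^122 = +1.
The Jacobi symbol (90|133) = +1 (Zolotarev) agrees.

+1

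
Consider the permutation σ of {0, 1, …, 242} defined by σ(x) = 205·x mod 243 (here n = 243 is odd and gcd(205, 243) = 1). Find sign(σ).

+1

Start at x=22: 22 → 136 → 178 → 40 → 181 → 169 → 139 → … (one orbit).
Cycle lengths of π_205 on ℤ/243ℤ: [81, 81, 27, 27, 9, 9, 3, 3, 1, 1, 1]; 11 cycles in total.
n − c = 243 − 11 = 232; sign = (−1)^232 = +1.
Check: (205/243) = +1 by Zolotarev.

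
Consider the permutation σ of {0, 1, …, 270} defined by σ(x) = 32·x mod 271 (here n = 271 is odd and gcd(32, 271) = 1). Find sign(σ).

+1

Trace 28: π^k(28) = [28, 83, 217, 169, 259, 158, 178] for k=0..6.
11 cycles of lengths [27, 27, 27, 27, 27, 27, 27, 27, 27, 27, 1].
Σ(ℓ_i−1) = 271−11 = 260; sign = (−1)^260 = +1.
Zolotarev: (32|271) = +1, matching the cycle-count sign.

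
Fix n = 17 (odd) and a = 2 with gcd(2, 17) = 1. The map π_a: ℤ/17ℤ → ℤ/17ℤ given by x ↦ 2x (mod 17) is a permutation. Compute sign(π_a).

+1

Start at x=1: 1 → 2 → 4 → 8 → 16 → 15 → 13 → … (one orbit).
π_2 has 3 disjoint cycles with lengths [8, 8, 1] on {0,…,16}.
17 − 3 = 14 transpositions; sign(π) = (−1)^14 = +1.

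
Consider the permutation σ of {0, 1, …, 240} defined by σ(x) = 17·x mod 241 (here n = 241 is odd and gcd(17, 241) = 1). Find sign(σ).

Trace 76: π^k(76) = [76, 87, 33, 79, 138, 177, 117] for k=0..6.
The orbit structure of x ↦ 17x mod 241: 4 orbits of sizes [80, 80, 80, 1].
Σ(ℓ_i−1) = 241−4 = 237; sign = (−1)^237 = -1.
Check: (17/241) = -1 by Zolotarev.

-1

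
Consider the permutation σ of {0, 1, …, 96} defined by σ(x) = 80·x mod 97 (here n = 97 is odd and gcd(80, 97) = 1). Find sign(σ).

Orbit of 81 under x↦80x: [81, 78, 32, 38, 33, 21, 31]… (length divides ord_97(80)).
Decompose π into cycles: lengths [96, 1] (2 cycles, including the fixed point 0).
sign(π) = (−1)^{n − #cycles} = (−1)^{97−2} = (−1)^95 = -1.

-1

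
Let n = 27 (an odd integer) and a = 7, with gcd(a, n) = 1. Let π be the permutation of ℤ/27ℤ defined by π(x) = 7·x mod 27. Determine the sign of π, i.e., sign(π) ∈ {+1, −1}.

+1

Start at x=19: 19 → 25 → 13 → 10 → 16 → 4 → 1 → … (one orbit).
Decompose π into cycles: lengths [9, 9, 3, 3, 1, 1, 1] (7 cycles, including the fixed point 0).
n − c = 27 − 7 = 20; sign = (−1)^20 = +1.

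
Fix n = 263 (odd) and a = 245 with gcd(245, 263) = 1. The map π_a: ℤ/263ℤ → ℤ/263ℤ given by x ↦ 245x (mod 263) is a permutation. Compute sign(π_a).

-1

Trace 184: π^k(184) = [184, 107, 178, 215, 75, 228, 104] for k=0..6.
Cycle type of π: 262 + 1; total 2 cycles.
2 cycles on 263: each ℓ→(−1)^(ℓ−1), product (−1)^261 = -1.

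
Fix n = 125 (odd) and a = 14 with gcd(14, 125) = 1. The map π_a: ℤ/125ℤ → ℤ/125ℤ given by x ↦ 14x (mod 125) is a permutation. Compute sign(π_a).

Orbit of 46 under x↦14x: [46, 19, 16, 99, 11, 29, 31]… (length divides ord_125(14)).
Cycle type of π: 50×2 + 10×2 + 2×2 + 1; total 7 cycles.
Σ(ℓ_i−1) = 125−7 = 118; sign = (−1)^118 = +1.

+1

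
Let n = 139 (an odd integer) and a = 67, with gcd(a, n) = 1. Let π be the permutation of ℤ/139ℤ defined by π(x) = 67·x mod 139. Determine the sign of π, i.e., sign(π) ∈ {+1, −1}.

Orbit of 83 under x↦67x: [83, 1, 67, 41, 106, 13, 37]… (length divides ord_139(67)).
3 cycles of lengths [69, 69, 1].
139 − 3 = 136 transpositions; sign(π) = (−1)^136 = +1.

+1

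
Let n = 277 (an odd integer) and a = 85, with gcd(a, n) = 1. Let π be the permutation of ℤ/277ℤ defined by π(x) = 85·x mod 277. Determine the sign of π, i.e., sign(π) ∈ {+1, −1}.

Start at x=48: 48 → 202 → 273 → 214 → 185 → 213 → 100 → … (one orbit).
Decompose π into cycles: lengths [69, 69, 69, 69, 1] (5 cycles, including the fixed point 0).
With 5 cycles on 277 points, sign = (−1)^{277−5} = +1.

+1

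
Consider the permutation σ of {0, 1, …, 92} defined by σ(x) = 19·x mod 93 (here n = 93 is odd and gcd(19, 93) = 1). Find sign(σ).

Trace 82: π^k(82) = [82, 70, 28, 67, 64, 7, 40] for k=0..6.
Cycle lengths of π_19 on ℤ/93ℤ: [15, 15, 15, 15, 15, 15, 1, 1, 1]; 9 cycles in total.
n − c = 93 − 9 = 84; sign = (−1)^84 = +1.
Via Zolotarev, sign(π_{19}) = (19|93) = +1.

+1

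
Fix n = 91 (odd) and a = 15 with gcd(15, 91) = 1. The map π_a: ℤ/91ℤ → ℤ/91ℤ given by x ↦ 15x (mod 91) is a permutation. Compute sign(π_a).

-1

Trace 1: π^k(1) = [1, 15, 43, 8, 29, 71, 64] for k=0..6.
Cycle lengths of π_15 on ℤ/91ℤ: [12, 12, 12, 12, 12, 12, 12, 1, 1, 1, 1, 1, 1, 1]; 14 cycles in total.
With 14 cycles on 91 points, sign = (−1)^{91−14} = -1.
(15|91)_J = -1 (Zolotarev's lemma cross-check).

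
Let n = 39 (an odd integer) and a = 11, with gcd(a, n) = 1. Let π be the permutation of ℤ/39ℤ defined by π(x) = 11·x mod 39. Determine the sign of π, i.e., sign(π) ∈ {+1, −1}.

+1

Start at x=8: 8 → 10 → 32 → 1 → 11 → 4 → 5 → … (one orbit).
Decompose π into cycles: lengths [12, 12, 12, 2, 1] (5 cycles, including the fixed point 0).
sign(π) = (−1)^{n − #cycles} = (−1)^{39−5} = (−1)^34 = +1.
Via Zolotarev, sign(π_{11}) = (11|39) = +1.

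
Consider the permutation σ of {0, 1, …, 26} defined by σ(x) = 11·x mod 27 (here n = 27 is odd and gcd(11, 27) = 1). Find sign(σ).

Trace 20: π^k(20) = [20, 4, 17, 25, 5, 1, 11] for k=0..6.
Cycle type of π: 18 + 6 + 2 + 1; total 4 cycles.
With 4 cycles on 27 points, sign = (−1)^{27−4} = -1.
Zolotarev: (11|27) = -1, matching the cycle-count sign.

-1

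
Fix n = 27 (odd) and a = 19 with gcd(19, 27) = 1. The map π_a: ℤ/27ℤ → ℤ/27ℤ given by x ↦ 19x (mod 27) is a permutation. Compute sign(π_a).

+1

Trace 10: π^k(10) = [10, 1, 19] for k=0..2.
15 cycles of lengths [3, 3, 3, 3, 3, 3, 1, 1, 1, 1, 1, 1, 1, 1, 1].
Σ(ℓ_i−1) = 27−15 = 12; sign = (−1)^12 = +1.
Zolotarev: (19|27) = +1, matching the cycle-count sign.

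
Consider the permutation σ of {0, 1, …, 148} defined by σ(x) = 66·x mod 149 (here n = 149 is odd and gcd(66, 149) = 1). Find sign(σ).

Orbit of 142 under x↦66x: [142, 134, 53, 71, 67, 101, 110]… (length divides ord_149(66)).
The orbit structure of x ↦ 66x mod 149: 2 orbits of sizes [148, 1].
Σ(ℓ_i−1) = 149−2 = 147; sign = (−1)^147 = -1.

-1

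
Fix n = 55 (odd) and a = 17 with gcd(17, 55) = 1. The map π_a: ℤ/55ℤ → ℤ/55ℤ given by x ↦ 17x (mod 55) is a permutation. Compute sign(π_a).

+1

Orbit of 16 under x↦17x: [16, 52, 4, 13, 1, 17, 14]… (length divides ord_55(17)).
The orbit structure of x ↦ 17x mod 55: 5 orbits of sizes [20, 20, 10, 4, 1].
5 cycles on 55: each ℓ→(−1)^(ℓ−1), product (−1)^50 = +1.
Via Zolotarev, sign(π_{17}) = (17|55) = +1.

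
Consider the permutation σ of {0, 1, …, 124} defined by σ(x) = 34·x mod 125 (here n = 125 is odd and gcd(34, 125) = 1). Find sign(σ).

Start at x=101: 101 → 59 → 6 → 79 → 61 → 74 → 16 → … (one orbit).
π_34 has 7 disjoint cycles with lengths [50, 50, 10, 10, 2, 2, 1] on {0,…,124}.
sign(π) = (−1)^{n − #cycles} = (−1)^{125−7} = (−1)^118 = +1.

+1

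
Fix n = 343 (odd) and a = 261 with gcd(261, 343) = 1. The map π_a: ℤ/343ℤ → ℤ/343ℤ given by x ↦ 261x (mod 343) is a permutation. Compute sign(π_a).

+1

Trace 15: π^k(15) = [15, 142, 18, 239, 296, 81, 218] for k=0..6.
π_261 has 7 disjoint cycles with lengths [147, 147, 21, 21, 3, 3, 1] on {0,…,342}.
Σ(ℓ_i−1) = 343−7 = 336; sign = (−1)^336 = +1.
The Jacobi symbol (261|343) = +1 (Zolotarev) agrees.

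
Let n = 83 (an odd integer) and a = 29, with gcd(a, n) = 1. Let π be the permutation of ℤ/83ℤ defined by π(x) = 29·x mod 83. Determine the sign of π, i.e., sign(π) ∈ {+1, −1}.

Start at x=17: 17 → 78 → 21 → 28 → 65 → 59 → 51 → … (one orbit).
Decompose π into cycles: lengths [41, 41, 1] (3 cycles, including the fixed point 0).
With 3 cycles on 83 points, sign = (−1)^{83−3} = +1.
Check: (29/83) = +1 by Zolotarev.

+1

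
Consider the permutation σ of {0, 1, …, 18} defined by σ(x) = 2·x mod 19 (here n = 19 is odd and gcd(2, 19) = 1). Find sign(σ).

Trace 11: π^k(11) = [11, 3, 6, 12, 5, 10, 1] for k=0..6.
Cycle type of π: 18 + 1; total 2 cycles.
19 − 2 = 17 transpositions; sign(π) = (−1)^17 = -1.

-1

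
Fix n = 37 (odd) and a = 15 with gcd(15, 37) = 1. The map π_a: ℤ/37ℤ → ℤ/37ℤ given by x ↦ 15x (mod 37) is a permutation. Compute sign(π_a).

-1

Trace 26: π^k(26) = [26, 20, 4, 23, 12, 32, 36] for k=0..6.
π_15 has 2 disjoint cycles with lengths [36, 1] on {0,…,36}.
sign(π) = (−1)^{n − #cycles} = (−1)^{37−2} = (−1)^35 = -1.
Via Zolotarev, sign(π_{15}) = (15|37) = -1.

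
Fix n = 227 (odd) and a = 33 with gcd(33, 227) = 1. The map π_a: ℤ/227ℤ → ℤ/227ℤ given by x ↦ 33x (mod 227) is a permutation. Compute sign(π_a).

Trace 161: π^k(161) = [161, 92, 85, 81, 176, 133, 76] for k=0..6.
The orbit structure of x ↦ 33x mod 227: 3 orbits of sizes [113, 113, 1].
227 − 3 = 224 transpositions; sign(π) = (−1)^224 = +1.
Via Zolotarev, sign(π_{33}) = (33|227) = +1.

+1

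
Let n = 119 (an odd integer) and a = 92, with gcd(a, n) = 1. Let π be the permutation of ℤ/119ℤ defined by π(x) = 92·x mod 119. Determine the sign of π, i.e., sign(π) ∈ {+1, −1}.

-1

Trace 8: π^k(8) = [8, 22, 1, 92, 15, 71, 106] for k=0..6.
14 cycles of lengths [16, 16, 16, 16, 16, 16, 16, 1, 1, 1, 1, 1, 1, 1].
sign(π) = (−1)^{n − #cycles} = (−1)^{119−14} = (−1)^105 = -1.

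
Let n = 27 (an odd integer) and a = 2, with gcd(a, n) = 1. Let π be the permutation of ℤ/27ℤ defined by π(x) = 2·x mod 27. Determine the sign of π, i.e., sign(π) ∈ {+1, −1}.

-1

Start at x=17: 17 → 7 → 14 → 1 → 2 → 4 → 8 → … (one orbit).
Cycle lengths of π_2 on ℤ/27ℤ: [18, 6, 2, 1]; 4 cycles in total.
4 cycles on 27: each ℓ→(−1)^(ℓ−1), product (−1)^23 = -1.
Via Zolotarev, sign(π_{2}) = (2|27) = -1.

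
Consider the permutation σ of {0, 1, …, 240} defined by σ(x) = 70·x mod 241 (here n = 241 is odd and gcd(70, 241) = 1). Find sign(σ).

Trace 111: π^k(111) = [111, 58, 204, 61, 173, 60, 103] for k=0..6.
Decompose π into cycles: lengths [240, 1] (2 cycles, including the fixed point 0).
sign(π) = (−1)^{n − #cycles} = (−1)^{241−2} = (−1)^239 = -1.

-1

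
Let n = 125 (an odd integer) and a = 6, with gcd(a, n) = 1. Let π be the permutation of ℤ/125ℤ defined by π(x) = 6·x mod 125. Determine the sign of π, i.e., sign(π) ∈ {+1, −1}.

+1

Start at x=101: 101 → 106 → 11 → 66 → 21 → 1 → 6 → … (one orbit).
Cycle lengths of π_6 on ℤ/125ℤ: [25, 25, 25, 25, 5, 5, 5, 5, 1, 1, 1, 1, 1]; 13 cycles in total.
With 13 cycles on 125 points, sign = (−1)^{125−13} = +1.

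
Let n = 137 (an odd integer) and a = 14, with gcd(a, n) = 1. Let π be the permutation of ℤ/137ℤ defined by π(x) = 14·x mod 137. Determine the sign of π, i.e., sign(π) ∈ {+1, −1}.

Trace 74: π^k(74) = [74, 77, 119, 22, 34, 65, 88] for k=0..6.
Cycle type of π: 34×4 + 1; total 5 cycles.
sign(π) = (−1)^{n − #cycles} = (−1)^{137−5} = (−1)^132 = +1.
Check: (14/137) = +1 by Zolotarev.

+1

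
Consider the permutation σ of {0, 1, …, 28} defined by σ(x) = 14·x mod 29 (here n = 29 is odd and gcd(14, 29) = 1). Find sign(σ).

-1

Start at x=27: 27 → 1 → 14 → 22 → 18 → 20 → 19 → … (one orbit).
2 cycles of lengths [28, 1].
Σ(ℓ_i−1) = 29−2 = 27; sign = (−1)^27 = -1.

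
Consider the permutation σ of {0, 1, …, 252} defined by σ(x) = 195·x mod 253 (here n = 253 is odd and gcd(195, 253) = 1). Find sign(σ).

Trace 79: π^k(79) = [79, 225, 106, 177, 107, 119, 182] for k=0..6.
The orbit structure of x ↦ 195x mod 253: 5 orbits of sizes [110, 110, 22, 10, 1].
sign(π) = (−1)^{n − #cycles} = (−1)^{253−5} = (−1)^248 = +1.
The Jacobi symbol (195|253) = +1 (Zolotarev) agrees.

+1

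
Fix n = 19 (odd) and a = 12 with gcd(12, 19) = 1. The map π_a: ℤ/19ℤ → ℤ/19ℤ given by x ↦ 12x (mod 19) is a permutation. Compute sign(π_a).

Start at x=1: 1 → 12 → 11 → 18 → 7 → 8 → 1 (one orbit).
The orbit structure of x ↦ 12x mod 19: 4 orbits of sizes [6, 6, 6, 1].
n − c = 19 − 4 = 15; sign = (−1)^15 = -1.

-1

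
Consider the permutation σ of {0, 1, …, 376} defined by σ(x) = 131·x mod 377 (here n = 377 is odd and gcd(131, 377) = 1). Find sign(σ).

Start at x=365: 365 → 313 → 287 → 274 → 79 → 170 → 27 → … (one orbit).
Cycle lengths of π_131 on ℤ/377ℤ: [28, 28, 28, 28, 28, 28, 28, 28, 28, 28, 28, 28, 28, 1, 1, 1, 1, 1, 1, 1, 1, 1, 1, 1, 1, 1]; 26 cycles in total.
26 cycles on 377: each ℓ→(−1)^(ℓ−1), product (−1)^351 = -1.
Zolotarev: (131|377) = -1, matching the cycle-count sign.

-1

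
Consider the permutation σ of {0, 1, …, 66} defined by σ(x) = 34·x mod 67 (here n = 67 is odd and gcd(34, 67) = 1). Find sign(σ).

Start at x=26: 26 → 13 → 40 → 20 → 10 → 5 → 36 → … (one orbit).
Cycle lengths of π_34 on ℤ/67ℤ: [66, 1]; 2 cycles in total.
2 cycles on 67: each ℓ→(−1)^(ℓ−1), product (−1)^65 = -1.

-1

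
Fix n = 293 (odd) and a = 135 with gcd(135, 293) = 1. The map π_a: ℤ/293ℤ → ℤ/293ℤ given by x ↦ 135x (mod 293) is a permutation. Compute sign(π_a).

Start at x=17: 17 → 244 → 124 → 39 → 284 → 250 → 55 → … (one orbit).
The orbit structure of x ↦ 135x mod 293: 5 orbits of sizes [73, 73, 73, 73, 1].
n − c = 293 − 5 = 288; sign = (−1)^288 = +1.
Zolotarev: (135|293) = +1, matching the cycle-count sign.

+1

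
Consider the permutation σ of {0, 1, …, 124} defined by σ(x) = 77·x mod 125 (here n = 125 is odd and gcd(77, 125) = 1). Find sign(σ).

Start at x=21: 21 → 117 → 9 → 68 → 111 → 47 → 119 → … (one orbit).
Cycle lengths of π_77 on ℤ/125ℤ: [100, 20, 4, 1]; 4 cycles in total.
Σ(ℓ_i−1) = 125−4 = 121; sign = (−1)^121 = -1.
Check: (77/125) = -1 by Zolotarev.

-1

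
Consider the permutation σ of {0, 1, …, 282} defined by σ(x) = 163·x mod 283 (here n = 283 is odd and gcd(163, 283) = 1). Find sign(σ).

Start at x=155: 155 → 78 → 262 → 256 → 127 → 42 → 54 → … (one orbit).
Cycle lengths of π_163 on ℤ/283ℤ: [47, 47, 47, 47, 47, 47, 1]; 7 cycles in total.
Σ(ℓ_i−1) = 283−7 = 276; sign = (−1)^276 = +1.
(163|283)_J = +1 (Zolotarev's lemma cross-check).

+1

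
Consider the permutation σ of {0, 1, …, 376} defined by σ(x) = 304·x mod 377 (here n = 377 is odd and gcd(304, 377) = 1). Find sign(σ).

+1

Start at x=99: 99 → 313 → 148 → 129 → 8 → 170 → 31 → … (one orbit).
Cycle type of π: 28×13 + 4×3 + 1; total 17 cycles.
With 17 cycles on 377 points, sign = (−1)^{377−17} = +1.
Via Zolotarev, sign(π_{304}) = (304|377) = +1.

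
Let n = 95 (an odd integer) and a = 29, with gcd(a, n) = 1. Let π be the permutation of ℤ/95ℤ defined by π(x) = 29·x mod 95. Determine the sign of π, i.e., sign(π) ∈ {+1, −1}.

-1

Orbit of 36 under x↦29x: [36, 94, 66, 14, 26, 89, 16]… (length divides ord_95(29)).
π_29 has 8 disjoint cycles with lengths [18, 18, 18, 18, 18, 2, 2, 1] on {0,…,94}.
Σ(ℓ_i−1) = 95−8 = 87; sign = (−1)^87 = -1.
Zolotarev: (29|95) = -1, matching the cycle-count sign.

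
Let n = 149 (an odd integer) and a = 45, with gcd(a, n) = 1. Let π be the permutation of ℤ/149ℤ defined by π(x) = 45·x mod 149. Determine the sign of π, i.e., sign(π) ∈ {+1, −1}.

Trace 129: π^k(129) = [129, 143, 28, 68, 80, 24, 37] for k=0..6.
3 cycles of lengths [74, 74, 1].
Σ(ℓ_i−1) = 149−3 = 146; sign = (−1)^146 = +1.
The Jacobi symbol (45|149) = +1 (Zolotarev) agrees.

+1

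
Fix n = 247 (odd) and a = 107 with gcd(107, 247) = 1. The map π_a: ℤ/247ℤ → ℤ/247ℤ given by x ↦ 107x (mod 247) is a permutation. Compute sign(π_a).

-1

Orbit of 87 under x↦107x: [87, 170, 159, 217, 1, 107]… (length divides ord_247(107)).
The orbit structure of x ↦ 107x mod 247: 44 orbits of sizes [6, 6, 6, 6, 6, 6, 6, 6, 6, 6, 6, 6, 6, 6, 6, 6, 6, 6, 6, 6, 6, 6, 6, 6, 6, 6, 6, 6, 6, 6, 6, 6, 6, 6, 6, 6, 6, 6, 6, 3, 3, 3, 3, 1].
44 cycles on 247: each ℓ→(−1)^(ℓ−1), product (−1)^203 = -1.
The Jacobi symbol (107|247) = -1 (Zolotarev) agrees.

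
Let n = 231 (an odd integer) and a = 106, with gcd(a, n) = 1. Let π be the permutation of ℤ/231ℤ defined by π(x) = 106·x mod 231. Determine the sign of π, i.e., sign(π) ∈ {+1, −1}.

-1

Start at x=211: 211 → 190 → 43 → 169 → 127 → 64 → 85 → … (one orbit).
Decompose π into cycles: lengths [10, 10, 10, 10, 10, 10, 10, 10, 10, 10, 10, 10, 10, 10, 10, 10, 10, 10, 10, 10, 10, 1, 1, 1, 1, 1, 1, 1, 1, 1, 1, 1, 1, 1, 1, 1, 1, 1, 1, 1, 1, 1] (42 cycles, including the fixed point 0).
42 cycles on 231: each ℓ→(−1)^(ℓ−1), product (−1)^189 = -1.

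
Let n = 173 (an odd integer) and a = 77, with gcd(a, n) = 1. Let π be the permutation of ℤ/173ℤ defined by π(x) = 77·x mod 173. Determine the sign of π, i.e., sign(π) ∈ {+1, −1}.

Trace 35: π^k(35) = [35, 100, 88, 29, 157, 152, 113] for k=0..6.
π_77 has 3 disjoint cycles with lengths [86, 86, 1] on {0,…,172}.
With 3 cycles on 173 points, sign = (−1)^{173−3} = +1.

+1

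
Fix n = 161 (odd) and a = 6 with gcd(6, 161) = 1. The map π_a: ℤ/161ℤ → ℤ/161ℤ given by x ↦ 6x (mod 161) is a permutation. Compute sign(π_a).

-1

Trace 6: π^k(6) = [6, 36, 55, 8, 48, 127, 118] for k=0..6.
Cycle type of π: 22×6 + 11×2 + 2×3 + 1; total 12 cycles.
161 − 12 = 149 transpositions; sign(π) = (−1)^149 = -1.
Via Zolotarev, sign(π_{6}) = (6|161) = -1.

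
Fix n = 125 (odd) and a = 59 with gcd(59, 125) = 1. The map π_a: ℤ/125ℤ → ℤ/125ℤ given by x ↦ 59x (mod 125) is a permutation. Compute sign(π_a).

Orbit of 64 under x↦59x: [64, 26, 34, 6, 104, 11, 24]… (length divides ord_125(59)).
π_59 has 7 disjoint cycles with lengths [50, 50, 10, 10, 2, 2, 1] on {0,…,124}.
125 − 7 = 118 transpositions; sign(π) = (−1)^118 = +1.
Check: (59/125) = +1 by Zolotarev.

+1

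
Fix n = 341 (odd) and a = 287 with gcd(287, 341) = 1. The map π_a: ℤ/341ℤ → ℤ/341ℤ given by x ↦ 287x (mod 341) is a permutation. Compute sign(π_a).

+1

Trace 78: π^k(78) = [78, 221, 1, 287, 188] for k=0..4.
Cycle lengths of π_287 on ℤ/341ℤ: [5, 5, 5, 5, 5, 5, 5, 5, 5, 5, 5, 5, 5, 5, 5, 5, 5, 5, 5, 5, 5, 5, 5, 5, 5, 5, 5, 5, 5, 5, 5, 5, 5, 5, 5, 5, 5, 5, 5, 5, 5, 5, 5, 5, 5, 5, 5, 5, 5, 5, 5, 5, 5, 5, 5, 5, 5, 5, 5, 5, 5, 5, 5, 5, 5, 5, 1, 1, 1, 1, 1, 1, 1, 1, 1, 1, 1]; 77 cycles in total.
sign(π) = (−1)^{n − #cycles} = (−1)^{341−77} = (−1)^264 = +1.
The Jacobi symbol (287|341) = +1 (Zolotarev) agrees.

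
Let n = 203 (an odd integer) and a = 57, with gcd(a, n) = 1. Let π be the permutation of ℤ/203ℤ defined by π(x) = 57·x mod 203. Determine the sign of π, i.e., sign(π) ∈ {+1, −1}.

+1

Trace 57: π^k(57) = [57, 1] for k=0..1.
The orbit structure of x ↦ 57x mod 203: 105 orbits of sizes [2, 2, 2, 2, 2, 2, 2, 2, 2, 2, 2, 2, 2, 2, 2, 2, 2, 2, 2, 2, 2, 2, 2, 2, 2, 2, 2, 2, 2, 2, 2, 2, 2, 2, 2, 2, 2, 2, 2, 2, 2, 2, 2, 2, 2, 2, 2, 2, 2, 2, 2, 2, 2, 2, 2, 2, 2, 2, 2, 2, 2, 2, 2, 2, 2, 2, 2, 2, 2, 2, 2, 2, 2, 2, 2, 2, 2, 2, 2, 2, 2, 2, 2, 2, 2, 2, 2, 2, 2, 2, 2, 2, 2, 2, 2, 2, 2, 2, 1, 1, 1, 1, 1, 1, 1].
105 cycles on 203: each ℓ→(−1)^(ℓ−1), product (−1)^98 = +1.
Via Zolotarev, sign(π_{57}) = (57|203) = +1.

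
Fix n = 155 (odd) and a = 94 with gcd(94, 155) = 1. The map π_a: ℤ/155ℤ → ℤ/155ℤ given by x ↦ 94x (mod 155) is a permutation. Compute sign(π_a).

Trace 94: π^k(94) = [94, 1] for k=0..1.
Cycle type of π: 2×62 + 1×31; total 93 cycles.
Σ(ℓ_i−1) = 155−93 = 62; sign = (−1)^62 = +1.
Via Zolotarev, sign(π_{94}) = (94|155) = +1.

+1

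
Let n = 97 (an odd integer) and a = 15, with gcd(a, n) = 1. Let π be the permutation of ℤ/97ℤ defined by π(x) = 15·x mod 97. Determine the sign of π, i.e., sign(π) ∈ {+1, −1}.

Start at x=59: 59 → 12 → 83 → 81 → 51 → 86 → 29 → … (one orbit).
Cycle lengths of π_15 on ℤ/97ℤ: [96, 1]; 2 cycles in total.
Σ(ℓ_i−1) = 97−2 = 95; sign = (−1)^95 = -1.

-1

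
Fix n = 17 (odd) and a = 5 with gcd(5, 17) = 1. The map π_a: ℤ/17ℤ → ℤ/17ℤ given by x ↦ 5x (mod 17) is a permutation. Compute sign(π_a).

Start at x=8: 8 → 6 → 13 → 14 → 2 → 10 → 16 → … (one orbit).
Cycle lengths of π_5 on ℤ/17ℤ: [16, 1]; 2 cycles in total.
Σ(ℓ_i−1) = 17−2 = 15; sign = (−1)^15 = -1.

-1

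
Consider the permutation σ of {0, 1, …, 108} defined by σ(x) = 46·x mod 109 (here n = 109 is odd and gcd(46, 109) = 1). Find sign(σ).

Start at x=64: 64 → 1 → 46 → 45 → 108 → 63 → 64 (one orbit).
Decompose π into cycles: lengths [6, 6, 6, 6, 6, 6, 6, 6, 6, 6, 6, 6, 6, 6, 6, 6, 6, 6, 1] (19 cycles, including the fixed point 0).
Σ(ℓ_i−1) = 109−19 = 90; sign = (−1)^90 = +1.

+1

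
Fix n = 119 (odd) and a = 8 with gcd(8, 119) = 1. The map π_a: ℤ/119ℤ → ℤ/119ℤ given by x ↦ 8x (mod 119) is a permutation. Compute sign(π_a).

Trace 43: π^k(43) = [43, 106, 15, 1, 8, 64, 36] for k=0..6.
Cycle lengths of π_8 on ℤ/119ℤ: [8, 8, 8, 8, 8, 8, 8, 8, 8, 8, 8, 8, 8, 8, 1, 1, 1, 1, 1, 1, 1]; 21 cycles in total.
With 21 cycles on 119 points, sign = (−1)^{119−21} = +1.

+1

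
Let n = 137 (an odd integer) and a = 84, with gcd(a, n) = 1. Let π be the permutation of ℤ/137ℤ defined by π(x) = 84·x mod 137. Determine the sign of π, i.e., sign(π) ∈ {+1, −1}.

Orbit of 87 under x↦84x: [87, 47, 112, 92, 56, 46, 28]… (length divides ord_137(84)).
Decompose π into cycles: lengths [136, 1] (2 cycles, including the fixed point 0).
2 cycles on 137: each ℓ→(−1)^(ℓ−1), product (−1)^135 = -1.
The Jacobi symbol (84|137) = -1 (Zolotarev) agrees.

-1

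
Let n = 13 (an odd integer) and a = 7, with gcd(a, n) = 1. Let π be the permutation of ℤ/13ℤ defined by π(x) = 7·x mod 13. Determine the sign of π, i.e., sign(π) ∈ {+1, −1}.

Trace 8: π^k(8) = [8, 4, 2, 1, 7, 10, 5] for k=0..6.
The orbit structure of x ↦ 7x mod 13: 2 orbits of sizes [12, 1].
13 − 2 = 11 transpositions; sign(π) = (−1)^11 = -1.

-1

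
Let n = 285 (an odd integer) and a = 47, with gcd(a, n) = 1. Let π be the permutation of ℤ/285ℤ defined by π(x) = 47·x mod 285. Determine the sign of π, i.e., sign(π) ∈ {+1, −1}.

+1

Orbit of 272 under x↦47x: [272, 244, 68, 61, 17, 229, 218]… (length divides ord_285(47)).
Cycle lengths of π_47 on ℤ/285ℤ: [36, 36, 36, 36, 36, 36, 18, 18, 9, 9, 4, 4, 4, 2, 1]; 15 cycles in total.
Σ(ℓ_i−1) = 285−15 = 270; sign = (−1)^270 = +1.
Via Zolotarev, sign(π_{47}) = (47|285) = +1.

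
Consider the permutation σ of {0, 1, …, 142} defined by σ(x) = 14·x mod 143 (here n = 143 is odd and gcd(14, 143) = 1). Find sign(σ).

Orbit of 92 under x↦14x: [92, 1, 14, 53, 27]… (length divides ord_143(14)).
π_14 has 39 disjoint cycles with lengths [5, 5, 5, 5, 5, 5, 5, 5, 5, 5, 5, 5, 5, 5, 5, 5, 5, 5, 5, 5, 5, 5, 5, 5, 5, 5, 1, 1, 1, 1, 1, 1, 1, 1, 1, 1, 1, 1, 1] on {0,…,142}.
sign(π) = (−1)^{n − #cycles} = (−1)^{143−39} = (−1)^104 = +1.
The Jacobi symbol (14|143) = +1 (Zolotarev) agrees.

+1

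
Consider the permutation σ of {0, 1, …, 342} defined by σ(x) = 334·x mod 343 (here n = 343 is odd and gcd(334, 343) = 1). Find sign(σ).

-1

Orbit of 188 under x↦334x: [188, 23, 136, 148, 40, 326, 153]… (length divides ord_343(334)).
Cycle type of π: 294 + 42 + 6 + 1; total 4 cycles.
With 4 cycles on 343 points, sign = (−1)^{343−4} = -1.
The Jacobi symbol (334|343) = -1 (Zolotarev) agrees.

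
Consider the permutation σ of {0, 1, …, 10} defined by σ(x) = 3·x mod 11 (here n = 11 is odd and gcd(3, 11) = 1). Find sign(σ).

+1

Start at x=3: 3 → 9 → 5 → 4 → 1 → 3 (one orbit).
π_3 has 3 disjoint cycles with lengths [5, 5, 1] on {0,…,10}.
3 cycles on 11: each ℓ→(−1)^(ℓ−1), product (−1)^8 = +1.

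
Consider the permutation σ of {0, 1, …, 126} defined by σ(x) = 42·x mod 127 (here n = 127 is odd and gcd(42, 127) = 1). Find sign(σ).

Trace 11: π^k(11) = [11, 81, 100, 9, 124, 1, 42] for k=0..6.
π_42 has 3 disjoint cycles with lengths [63, 63, 1] on {0,…,126}.
n − c = 127 − 3 = 124; sign = (−1)^124 = +1.

+1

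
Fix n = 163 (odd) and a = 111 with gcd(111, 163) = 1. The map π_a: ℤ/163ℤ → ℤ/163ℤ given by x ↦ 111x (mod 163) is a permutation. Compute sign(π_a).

+1

Orbit of 84 under x↦111x: [84, 33, 77, 71, 57, 133, 93]… (length divides ord_163(111)).
The orbit structure of x ↦ 111x mod 163: 3 orbits of sizes [81, 81, 1].
sign(π) = (−1)^{n − #cycles} = (−1)^{163−3} = (−1)^160 = +1.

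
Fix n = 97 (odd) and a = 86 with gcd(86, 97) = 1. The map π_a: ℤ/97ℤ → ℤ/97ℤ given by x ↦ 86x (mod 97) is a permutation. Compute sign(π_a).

+1

Orbit of 48 under x↦86x: [48, 54, 85, 35, 3, 64, 72]… (length divides ord_97(86)).
π_86 has 3 disjoint cycles with lengths [48, 48, 1] on {0,…,96}.
Σ(ℓ_i−1) = 97−3 = 94; sign = (−1)^94 = +1.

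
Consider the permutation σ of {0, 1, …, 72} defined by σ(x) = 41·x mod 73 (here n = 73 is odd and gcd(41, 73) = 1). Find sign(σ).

Start at x=64: 64 → 69 → 55 → 65 → 37 → 57 → 1 → … (one orbit).
The orbit structure of x ↦ 41x mod 73: 5 orbits of sizes [18, 18, 18, 18, 1].
sign(π) = (−1)^{n − #cycles} = (−1)^{73−5} = (−1)^68 = +1.
The Jacobi symbol (41|73) = +1 (Zolotarev) agrees.

+1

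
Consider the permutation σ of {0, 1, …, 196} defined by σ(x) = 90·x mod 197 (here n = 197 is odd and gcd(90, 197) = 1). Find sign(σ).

Trace 132: π^k(132) = [132, 60, 81, 1, 90, 23, 100] for k=0..6.
Cycle type of π: 49×4 + 1; total 5 cycles.
5 cycles on 197: each ℓ→(−1)^(ℓ−1), product (−1)^192 = +1.

+1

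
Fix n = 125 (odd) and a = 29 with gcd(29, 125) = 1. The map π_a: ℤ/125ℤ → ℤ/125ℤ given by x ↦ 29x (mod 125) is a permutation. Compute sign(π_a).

+1

Trace 39: π^k(39) = [39, 6, 49, 46, 84, 61, 19] for k=0..6.
Cycle type of π: 50×2 + 10×2 + 2×2 + 1; total 7 cycles.
sign(π) = (−1)^{n − #cycles} = (−1)^{125−7} = (−1)^118 = +1.
Via Zolotarev, sign(π_{29}) = (29|125) = +1.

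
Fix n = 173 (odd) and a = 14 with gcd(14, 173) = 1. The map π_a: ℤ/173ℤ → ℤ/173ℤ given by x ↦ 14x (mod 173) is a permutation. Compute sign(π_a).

+1

Start at x=164: 164 → 47 → 139 → 43 → 83 → 124 → 6 → … (one orbit).
The orbit structure of x ↦ 14x mod 173: 5 orbits of sizes [43, 43, 43, 43, 1].
173 − 5 = 168 transpositions; sign(π) = (−1)^168 = +1.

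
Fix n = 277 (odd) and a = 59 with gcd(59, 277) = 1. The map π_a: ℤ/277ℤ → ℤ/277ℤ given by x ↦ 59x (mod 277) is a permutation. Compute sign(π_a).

Orbit of 146 under x↦59x: [146, 27, 208, 84, 247, 169, 276]… (length divides ord_277(59)).
Decompose π into cycles: lengths [46, 46, 46, 46, 46, 46, 1] (7 cycles, including the fixed point 0).
277 − 7 = 270 transpositions; sign(π) = (−1)^270 = +1.

+1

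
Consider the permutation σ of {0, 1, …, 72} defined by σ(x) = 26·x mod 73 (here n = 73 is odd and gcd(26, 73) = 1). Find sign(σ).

Start at x=30: 30 → 50 → 59 → 1 → 26 → 19 → 56 → … (one orbit).
The orbit structure of x ↦ 26x mod 73: 2 orbits of sizes [72, 1].
n − c = 73 − 2 = 71; sign = (−1)^71 = -1.
The Jacobi symbol (26|73) = -1 (Zolotarev) agrees.

-1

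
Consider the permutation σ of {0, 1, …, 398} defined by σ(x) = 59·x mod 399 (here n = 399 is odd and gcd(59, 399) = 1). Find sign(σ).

-1

Orbit of 185 under x↦59x: [185, 142, 398, 340, 110, 106, 269]… (length divides ord_399(59)).
Cycle lengths of π_59 on ℤ/399ℤ: [18, 18, 18, 18, 18, 18, 18, 18, 18, 18, 18, 18, 18, 18, 18, 18, 18, 18, 18, 18, 18, 6, 6, 6, 2, 1]; 26 cycles in total.
399 − 26 = 373 transpositions; sign(π) = (−1)^373 = -1.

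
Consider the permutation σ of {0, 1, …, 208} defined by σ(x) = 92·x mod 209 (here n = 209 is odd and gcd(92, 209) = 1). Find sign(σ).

+1

Trace 16: π^k(16) = [16, 9, 201, 100, 4, 159, 207] for k=0..6.
9 cycles of lengths [45, 45, 45, 45, 9, 9, 5, 5, 1].
sign(π) = (−1)^{n − #cycles} = (−1)^{209−9} = (−1)^200 = +1.
Check: (92/209) = +1 by Zolotarev.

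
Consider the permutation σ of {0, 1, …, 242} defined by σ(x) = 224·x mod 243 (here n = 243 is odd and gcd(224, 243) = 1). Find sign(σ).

-1

Trace 143: π^k(143) = [143, 199, 107, 154, 233, 190, 35] for k=0..6.
The orbit structure of x ↦ 224x mod 243: 14 orbits of sizes [54, 54, 54, 18, 18, 18, 6, 6, 6, 2, 2, 2, 2, 1].
14 cycles on 243: each ℓ→(−1)^(ℓ−1), product (−1)^229 = -1.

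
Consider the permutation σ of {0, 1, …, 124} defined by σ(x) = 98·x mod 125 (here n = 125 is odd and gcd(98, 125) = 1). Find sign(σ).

-1

Start at x=79: 79 → 117 → 91 → 43 → 89 → 97 → 6 → … (one orbit).
π_98 has 4 disjoint cycles with lengths [100, 20, 4, 1] on {0,…,124}.
4 cycles on 125: each ℓ→(−1)^(ℓ−1), product (−1)^121 = -1.
The Jacobi symbol (98|125) = -1 (Zolotarev) agrees.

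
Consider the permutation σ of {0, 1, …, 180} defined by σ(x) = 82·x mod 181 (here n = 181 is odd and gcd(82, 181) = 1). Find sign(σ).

+1

Trace 42: π^k(42) = [42, 5, 48, 135, 29, 25, 59] for k=0..6.
Cycle lengths of π_82 on ℤ/181ℤ: [15, 15, 15, 15, 15, 15, 15, 15, 15, 15, 15, 15, 1]; 13 cycles in total.
n − c = 181 − 13 = 168; sign = (−1)^168 = +1.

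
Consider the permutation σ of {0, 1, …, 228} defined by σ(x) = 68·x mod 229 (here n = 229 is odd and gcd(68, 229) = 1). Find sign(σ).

Orbit of 11 under x↦68x: [11, 61, 26, 165, 228, 161, 185]… (length divides ord_229(68)).
Decompose π into cycles: lengths [38, 38, 38, 38, 38, 38, 1] (7 cycles, including the fixed point 0).
Σ(ℓ_i−1) = 229−7 = 222; sign = (−1)^222 = +1.

+1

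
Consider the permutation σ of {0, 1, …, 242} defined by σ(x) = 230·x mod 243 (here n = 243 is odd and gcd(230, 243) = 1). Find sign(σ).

-1

Trace 182: π^k(182) = [182, 64, 140, 124, 89, 58, 218] for k=0..6.
Cycle lengths of π_230 on ℤ/243ℤ: [162, 54, 18, 6, 2, 1]; 6 cycles in total.
6 cycles on 243: each ℓ→(−1)^(ℓ−1), product (−1)^237 = -1.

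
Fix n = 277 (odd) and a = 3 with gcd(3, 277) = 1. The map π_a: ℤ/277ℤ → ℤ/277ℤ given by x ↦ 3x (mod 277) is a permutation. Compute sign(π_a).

Start at x=230: 230 → 136 → 131 → 116 → 71 → 213 → 85 → … (one orbit).
π_3 has 5 disjoint cycles with lengths [69, 69, 69, 69, 1] on {0,…,276}.
Σ(ℓ_i−1) = 277−5 = 272; sign = (−1)^272 = +1.
Via Zolotarev, sign(π_{3}) = (3|277) = +1.

+1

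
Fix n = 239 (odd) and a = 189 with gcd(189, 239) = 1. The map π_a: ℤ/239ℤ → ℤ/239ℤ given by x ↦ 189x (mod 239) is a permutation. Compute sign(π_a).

Orbit of 46 under x↦189x: [46, 90, 41, 101, 208, 116, 175]… (length divides ord_239(189)).
Cycle lengths of π_189 on ℤ/239ℤ: [238, 1]; 2 cycles in total.
With 2 cycles on 239 points, sign = (−1)^{239−2} = -1.

-1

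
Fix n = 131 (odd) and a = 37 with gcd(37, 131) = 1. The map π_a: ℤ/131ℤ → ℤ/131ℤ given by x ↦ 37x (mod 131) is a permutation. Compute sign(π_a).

-1

Orbit of 87 under x↦37x: [87, 75, 24, 102, 106, 123, 97]… (length divides ord_131(37)).
The orbit structure of x ↦ 37x mod 131: 2 orbits of sizes [130, 1].
131 − 2 = 129 transpositions; sign(π) = (−1)^129 = -1.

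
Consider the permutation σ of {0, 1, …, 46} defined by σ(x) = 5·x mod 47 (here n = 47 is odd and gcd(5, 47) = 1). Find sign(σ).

-1

Trace 9: π^k(9) = [9, 45, 37, 44, 32, 19, 1] for k=0..6.
Cycle type of π: 46 + 1; total 2 cycles.
sign(π) = (−1)^{n − #cycles} = (−1)^{47−2} = (−1)^45 = -1.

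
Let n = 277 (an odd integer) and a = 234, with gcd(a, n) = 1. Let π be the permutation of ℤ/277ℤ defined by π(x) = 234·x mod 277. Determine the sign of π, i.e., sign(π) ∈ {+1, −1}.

Orbit of 17 under x↦234x: [17, 100, 132, 141, 31, 52, 257]… (length divides ord_277(234)).
π_234 has 2 disjoint cycles with lengths [276, 1] on {0,…,276}.
n − c = 277 − 2 = 275; sign = (−1)^275 = -1.
The Jacobi symbol (234|277) = -1 (Zolotarev) agrees.

-1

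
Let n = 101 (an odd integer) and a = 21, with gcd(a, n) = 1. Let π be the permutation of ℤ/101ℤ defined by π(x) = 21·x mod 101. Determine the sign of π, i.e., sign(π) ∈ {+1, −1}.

Start at x=95: 95 → 76 → 81 → 85 → 68 → 14 → 92 → … (one orbit).
Decompose π into cycles: lengths [50, 50, 1] (3 cycles, including the fixed point 0).
101 − 3 = 98 transpositions; sign(π) = (−1)^98 = +1.
Via Zolotarev, sign(π_{21}) = (21|101) = +1.

+1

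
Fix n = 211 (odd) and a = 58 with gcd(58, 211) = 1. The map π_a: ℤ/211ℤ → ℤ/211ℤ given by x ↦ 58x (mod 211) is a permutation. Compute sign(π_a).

Start at x=144: 144 → 123 → 171 → 1 → 58 → 199 → 148 → 144 (one orbit).
Cycle type of π: 7×30 + 1; total 31 cycles.
31 cycles on 211: each ℓ→(−1)^(ℓ−1), product (−1)^180 = +1.
Zolotarev: (58|211) = +1, matching the cycle-count sign.

+1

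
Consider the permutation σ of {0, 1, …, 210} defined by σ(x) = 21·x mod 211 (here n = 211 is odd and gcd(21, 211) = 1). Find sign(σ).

+1

Trace 100: π^k(100) = [100, 201, 1, 21, 19, 188, 150] for k=0..6.
Cycle type of π: 15×14 + 1; total 15 cycles.
sign(π) = (−1)^{n − #cycles} = (−1)^{211−15} = (−1)^196 = +1.
(21|211)_J = +1 (Zolotarev's lemma cross-check).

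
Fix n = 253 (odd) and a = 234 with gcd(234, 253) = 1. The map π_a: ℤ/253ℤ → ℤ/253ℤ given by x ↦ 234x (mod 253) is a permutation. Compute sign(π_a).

Trace 196: π^k(196) = [196, 71, 169, 78, 36, 75, 93] for k=0..6.
The orbit structure of x ↦ 234x mod 253: 9 orbits of sizes [55, 55, 55, 55, 11, 11, 5, 5, 1].
sign(π) = (−1)^{n − #cycles} = (−1)^{253−9} = (−1)^244 = +1.

+1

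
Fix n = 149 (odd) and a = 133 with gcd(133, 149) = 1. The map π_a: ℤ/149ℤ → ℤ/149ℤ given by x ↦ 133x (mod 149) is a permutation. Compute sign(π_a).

+1

Orbit of 42 under x↦133x: [42, 73, 24, 63, 35, 36, 20]… (length divides ord_149(133)).
π_133 has 3 disjoint cycles with lengths [74, 74, 1] on {0,…,148}.
Σ(ℓ_i−1) = 149−3 = 146; sign = (−1)^146 = +1.
Via Zolotarev, sign(π_{133}) = (133|149) = +1.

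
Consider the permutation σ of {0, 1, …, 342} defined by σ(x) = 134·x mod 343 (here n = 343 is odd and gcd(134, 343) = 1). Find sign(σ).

Trace 99: π^k(99) = [99, 232, 218, 57, 92, 323, 64] for k=0..6.
19 cycles of lengths [49, 49, 49, 49, 49, 49, 7, 7, 7, 7, 7, 7, 1, 1, 1, 1, 1, 1, 1].
19 cycles on 343: each ℓ→(−1)^(ℓ−1), product (−1)^324 = +1.

+1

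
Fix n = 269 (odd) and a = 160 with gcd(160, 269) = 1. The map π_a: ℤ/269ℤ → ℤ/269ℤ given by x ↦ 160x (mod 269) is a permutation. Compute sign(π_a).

Orbit of 56 under x↦160x: [56, 83, 99, 238, 151, 219, 70]… (length divides ord_269(160)).
Cycle type of π: 268 + 1; total 2 cycles.
sign(π) = (−1)^{n − #cycles} = (−1)^{269−2} = (−1)^267 = -1.

-1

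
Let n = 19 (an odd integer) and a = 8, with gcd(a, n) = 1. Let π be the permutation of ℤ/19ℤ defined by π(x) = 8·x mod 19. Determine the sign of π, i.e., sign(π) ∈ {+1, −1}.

Start at x=12: 12 → 1 → 8 → 7 → 18 → 11 → 12 (one orbit).
Cycle type of π: 6×3 + 1; total 4 cycles.
With 4 cycles on 19 points, sign = (−1)^{19−4} = -1.

-1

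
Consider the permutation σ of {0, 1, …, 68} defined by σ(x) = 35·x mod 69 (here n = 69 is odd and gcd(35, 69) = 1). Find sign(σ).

-1

Start at x=13: 13 → 41 → 55 → 62 → 31 → 50 → 25 → … (one orbit).
Cycle type of π: 22×2 + 11×2 + 2 + 1; total 6 cycles.
n − c = 69 − 6 = 63; sign = (−1)^63 = -1.
Check: (35/69) = -1 by Zolotarev.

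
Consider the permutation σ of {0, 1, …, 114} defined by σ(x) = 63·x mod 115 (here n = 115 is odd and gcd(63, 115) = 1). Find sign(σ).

+1

Start at x=112: 112 → 41 → 53 → 4 → 22 → 6 → 33 → … (one orbit).
The orbit structure of x ↦ 63x mod 115: 5 orbits of sizes [44, 44, 22, 4, 1].
With 5 cycles on 115 points, sign = (−1)^{115−5} = +1.
(63|115)_J = +1 (Zolotarev's lemma cross-check).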